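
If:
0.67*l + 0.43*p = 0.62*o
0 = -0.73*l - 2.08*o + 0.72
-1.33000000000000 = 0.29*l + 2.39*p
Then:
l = 0.54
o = 0.16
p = -0.62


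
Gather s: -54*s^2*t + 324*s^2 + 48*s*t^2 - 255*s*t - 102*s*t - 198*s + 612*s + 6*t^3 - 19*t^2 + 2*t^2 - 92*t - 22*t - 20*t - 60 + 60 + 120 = s^2*(324 - 54*t) + s*(48*t^2 - 357*t + 414) + 6*t^3 - 17*t^2 - 134*t + 120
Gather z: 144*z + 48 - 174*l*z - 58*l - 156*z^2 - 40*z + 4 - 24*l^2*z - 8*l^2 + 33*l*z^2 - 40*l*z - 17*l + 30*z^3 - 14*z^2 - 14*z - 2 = -8*l^2 - 75*l + 30*z^3 + z^2*(33*l - 170) + z*(-24*l^2 - 214*l + 90) + 50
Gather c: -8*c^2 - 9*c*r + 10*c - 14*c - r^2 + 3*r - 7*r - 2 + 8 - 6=-8*c^2 + c*(-9*r - 4) - r^2 - 4*r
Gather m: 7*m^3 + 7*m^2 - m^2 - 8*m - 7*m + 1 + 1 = 7*m^3 + 6*m^2 - 15*m + 2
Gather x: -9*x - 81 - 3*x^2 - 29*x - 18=-3*x^2 - 38*x - 99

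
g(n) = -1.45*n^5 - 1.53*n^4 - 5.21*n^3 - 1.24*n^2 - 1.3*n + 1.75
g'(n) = -7.25*n^4 - 6.12*n^3 - 15.63*n^2 - 2.48*n - 1.3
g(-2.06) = 70.95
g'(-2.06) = -139.58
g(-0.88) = 5.33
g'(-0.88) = -11.40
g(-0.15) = 1.93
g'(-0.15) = -1.26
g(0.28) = 1.16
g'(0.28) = -3.40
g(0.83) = -4.46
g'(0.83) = -21.07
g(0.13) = 1.55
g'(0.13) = -1.90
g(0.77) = -3.30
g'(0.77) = -17.82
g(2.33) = -218.58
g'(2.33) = -383.02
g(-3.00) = 363.58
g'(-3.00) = -556.54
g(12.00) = -401727.77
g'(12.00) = -163193.14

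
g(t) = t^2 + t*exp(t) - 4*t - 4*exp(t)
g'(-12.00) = -28.00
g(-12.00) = 192.00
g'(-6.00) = -16.02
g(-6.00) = 59.98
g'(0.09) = -7.00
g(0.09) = -4.63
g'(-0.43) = -7.09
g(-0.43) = -0.98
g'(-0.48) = -7.11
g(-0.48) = -0.62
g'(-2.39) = -9.27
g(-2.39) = 14.69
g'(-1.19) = -7.65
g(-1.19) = 4.60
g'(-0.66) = -7.21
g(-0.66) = 0.67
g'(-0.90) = -7.39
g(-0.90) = 2.42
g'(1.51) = -7.72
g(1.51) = -15.03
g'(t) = t*exp(t) + 2*t - 3*exp(t) - 4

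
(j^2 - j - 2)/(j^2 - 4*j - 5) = (j - 2)/(j - 5)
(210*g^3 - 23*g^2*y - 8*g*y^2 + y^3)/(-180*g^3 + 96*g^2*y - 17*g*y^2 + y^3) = (-35*g^2 - 2*g*y + y^2)/(30*g^2 - 11*g*y + y^2)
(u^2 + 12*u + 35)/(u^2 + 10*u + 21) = (u + 5)/(u + 3)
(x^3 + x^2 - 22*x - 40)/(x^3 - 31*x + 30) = (x^2 + 6*x + 8)/(x^2 + 5*x - 6)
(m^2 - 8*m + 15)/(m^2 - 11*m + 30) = (m - 3)/(m - 6)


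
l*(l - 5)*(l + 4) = l^3 - l^2 - 20*l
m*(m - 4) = m^2 - 4*m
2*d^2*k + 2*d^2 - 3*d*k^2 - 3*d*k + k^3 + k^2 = (-2*d + k)*(-d + k)*(k + 1)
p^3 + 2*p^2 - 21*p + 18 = (p - 3)*(p - 1)*(p + 6)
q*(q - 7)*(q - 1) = q^3 - 8*q^2 + 7*q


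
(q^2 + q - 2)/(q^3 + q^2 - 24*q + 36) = (q^2 + q - 2)/(q^3 + q^2 - 24*q + 36)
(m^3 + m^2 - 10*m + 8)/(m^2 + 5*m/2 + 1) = 2*(m^3 + m^2 - 10*m + 8)/(2*m^2 + 5*m + 2)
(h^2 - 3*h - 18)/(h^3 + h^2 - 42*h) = (h + 3)/(h*(h + 7))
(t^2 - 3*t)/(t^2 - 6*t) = (t - 3)/(t - 6)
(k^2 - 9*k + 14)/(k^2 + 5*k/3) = 3*(k^2 - 9*k + 14)/(k*(3*k + 5))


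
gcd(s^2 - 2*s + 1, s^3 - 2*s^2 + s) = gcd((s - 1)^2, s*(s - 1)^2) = s^2 - 2*s + 1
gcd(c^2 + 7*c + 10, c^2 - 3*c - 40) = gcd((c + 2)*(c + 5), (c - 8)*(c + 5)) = c + 5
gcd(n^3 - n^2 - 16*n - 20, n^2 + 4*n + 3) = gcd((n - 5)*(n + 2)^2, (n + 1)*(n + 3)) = 1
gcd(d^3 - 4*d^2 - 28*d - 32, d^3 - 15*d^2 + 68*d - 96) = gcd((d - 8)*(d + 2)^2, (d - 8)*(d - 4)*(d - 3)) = d - 8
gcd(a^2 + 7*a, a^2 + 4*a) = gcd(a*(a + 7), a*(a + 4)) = a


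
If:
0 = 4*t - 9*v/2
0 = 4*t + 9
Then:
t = -9/4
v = -2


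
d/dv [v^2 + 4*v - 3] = 2*v + 4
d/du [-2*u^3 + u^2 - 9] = 2*u*(1 - 3*u)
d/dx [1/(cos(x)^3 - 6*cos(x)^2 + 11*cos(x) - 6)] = (3*cos(x)^2 - 12*cos(x) + 11)*sin(x)/(cos(x)^3 - 6*cos(x)^2 + 11*cos(x) - 6)^2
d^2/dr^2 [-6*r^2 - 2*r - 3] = -12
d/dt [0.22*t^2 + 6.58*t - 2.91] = 0.44*t + 6.58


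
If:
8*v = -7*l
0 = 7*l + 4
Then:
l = -4/7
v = 1/2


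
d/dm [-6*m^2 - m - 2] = -12*m - 1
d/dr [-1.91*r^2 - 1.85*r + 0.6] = -3.82*r - 1.85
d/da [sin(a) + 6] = cos(a)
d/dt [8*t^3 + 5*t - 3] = 24*t^2 + 5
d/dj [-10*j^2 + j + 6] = 1 - 20*j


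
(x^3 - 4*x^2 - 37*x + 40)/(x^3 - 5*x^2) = (x^3 - 4*x^2 - 37*x + 40)/(x^2*(x - 5))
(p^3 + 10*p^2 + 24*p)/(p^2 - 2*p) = (p^2 + 10*p + 24)/(p - 2)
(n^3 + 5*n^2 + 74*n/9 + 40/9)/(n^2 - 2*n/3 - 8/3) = (3*n^2 + 11*n + 10)/(3*(n - 2))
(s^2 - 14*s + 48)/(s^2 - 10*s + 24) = (s - 8)/(s - 4)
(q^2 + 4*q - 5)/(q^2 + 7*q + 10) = (q - 1)/(q + 2)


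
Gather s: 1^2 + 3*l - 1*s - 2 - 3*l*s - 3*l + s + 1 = -3*l*s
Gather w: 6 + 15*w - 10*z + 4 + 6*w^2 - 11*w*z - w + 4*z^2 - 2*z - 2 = 6*w^2 + w*(14 - 11*z) + 4*z^2 - 12*z + 8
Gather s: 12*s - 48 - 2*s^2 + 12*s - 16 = -2*s^2 + 24*s - 64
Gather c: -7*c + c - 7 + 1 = -6*c - 6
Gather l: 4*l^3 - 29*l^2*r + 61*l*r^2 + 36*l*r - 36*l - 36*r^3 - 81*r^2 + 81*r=4*l^3 - 29*l^2*r + l*(61*r^2 + 36*r - 36) - 36*r^3 - 81*r^2 + 81*r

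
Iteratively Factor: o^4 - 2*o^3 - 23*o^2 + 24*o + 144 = (o + 3)*(o^3 - 5*o^2 - 8*o + 48) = (o + 3)^2*(o^2 - 8*o + 16) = (o - 4)*(o + 3)^2*(o - 4)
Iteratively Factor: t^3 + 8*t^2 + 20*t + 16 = (t + 4)*(t^2 + 4*t + 4) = (t + 2)*(t + 4)*(t + 2)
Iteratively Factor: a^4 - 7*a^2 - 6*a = (a)*(a^3 - 7*a - 6) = a*(a + 1)*(a^2 - a - 6) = a*(a - 3)*(a + 1)*(a + 2)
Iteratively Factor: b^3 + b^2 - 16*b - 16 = (b + 4)*(b^2 - 3*b - 4) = (b + 1)*(b + 4)*(b - 4)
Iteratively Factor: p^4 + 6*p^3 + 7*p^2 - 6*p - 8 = (p - 1)*(p^3 + 7*p^2 + 14*p + 8) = (p - 1)*(p + 4)*(p^2 + 3*p + 2) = (p - 1)*(p + 2)*(p + 4)*(p + 1)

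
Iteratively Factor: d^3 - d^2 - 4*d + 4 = (d - 2)*(d^2 + d - 2) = (d - 2)*(d - 1)*(d + 2)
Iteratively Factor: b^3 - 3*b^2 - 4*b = (b)*(b^2 - 3*b - 4) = b*(b + 1)*(b - 4)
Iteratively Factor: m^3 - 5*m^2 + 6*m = (m - 3)*(m^2 - 2*m) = m*(m - 3)*(m - 2)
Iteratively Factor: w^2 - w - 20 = (w - 5)*(w + 4)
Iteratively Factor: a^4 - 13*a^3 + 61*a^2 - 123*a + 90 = (a - 2)*(a^3 - 11*a^2 + 39*a - 45) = (a - 5)*(a - 2)*(a^2 - 6*a + 9) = (a - 5)*(a - 3)*(a - 2)*(a - 3)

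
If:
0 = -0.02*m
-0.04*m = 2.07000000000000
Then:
No Solution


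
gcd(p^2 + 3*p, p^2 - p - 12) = p + 3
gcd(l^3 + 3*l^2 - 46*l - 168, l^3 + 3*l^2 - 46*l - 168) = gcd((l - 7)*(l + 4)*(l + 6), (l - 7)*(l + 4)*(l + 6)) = l^3 + 3*l^2 - 46*l - 168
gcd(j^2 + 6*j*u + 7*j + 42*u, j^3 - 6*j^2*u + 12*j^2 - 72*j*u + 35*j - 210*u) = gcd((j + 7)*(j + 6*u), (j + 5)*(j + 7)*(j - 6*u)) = j + 7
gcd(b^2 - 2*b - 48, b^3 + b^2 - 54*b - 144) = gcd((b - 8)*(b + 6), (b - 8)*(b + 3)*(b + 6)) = b^2 - 2*b - 48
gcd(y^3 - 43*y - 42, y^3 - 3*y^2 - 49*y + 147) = y - 7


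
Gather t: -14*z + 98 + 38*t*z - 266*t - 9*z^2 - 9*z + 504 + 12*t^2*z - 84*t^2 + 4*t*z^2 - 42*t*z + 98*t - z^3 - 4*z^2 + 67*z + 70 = t^2*(12*z - 84) + t*(4*z^2 - 4*z - 168) - z^3 - 13*z^2 + 44*z + 672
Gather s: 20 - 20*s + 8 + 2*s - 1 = 27 - 18*s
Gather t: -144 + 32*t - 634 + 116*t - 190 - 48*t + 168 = 100*t - 800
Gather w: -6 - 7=-13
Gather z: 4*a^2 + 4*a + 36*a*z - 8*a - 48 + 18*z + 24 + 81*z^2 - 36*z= 4*a^2 - 4*a + 81*z^2 + z*(36*a - 18) - 24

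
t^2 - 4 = (t - 2)*(t + 2)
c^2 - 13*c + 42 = (c - 7)*(c - 6)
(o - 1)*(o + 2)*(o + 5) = o^3 + 6*o^2 + 3*o - 10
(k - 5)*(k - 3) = k^2 - 8*k + 15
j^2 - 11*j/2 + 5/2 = (j - 5)*(j - 1/2)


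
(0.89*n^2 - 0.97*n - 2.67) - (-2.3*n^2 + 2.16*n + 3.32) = 3.19*n^2 - 3.13*n - 5.99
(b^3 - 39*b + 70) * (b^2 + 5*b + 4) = b^5 + 5*b^4 - 35*b^3 - 125*b^2 + 194*b + 280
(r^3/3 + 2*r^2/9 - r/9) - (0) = r^3/3 + 2*r^2/9 - r/9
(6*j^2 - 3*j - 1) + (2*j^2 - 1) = 8*j^2 - 3*j - 2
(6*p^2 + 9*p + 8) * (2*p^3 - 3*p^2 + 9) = 12*p^5 - 11*p^3 + 30*p^2 + 81*p + 72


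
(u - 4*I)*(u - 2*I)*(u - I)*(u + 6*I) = u^4 - I*u^3 + 28*u^2 - 76*I*u - 48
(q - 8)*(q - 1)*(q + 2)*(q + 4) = q^4 - 3*q^3 - 38*q^2 - 24*q + 64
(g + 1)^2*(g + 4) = g^3 + 6*g^2 + 9*g + 4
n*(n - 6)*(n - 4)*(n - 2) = n^4 - 12*n^3 + 44*n^2 - 48*n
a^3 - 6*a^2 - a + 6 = (a - 6)*(a - 1)*(a + 1)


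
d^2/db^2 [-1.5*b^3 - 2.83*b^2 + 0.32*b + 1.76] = -9.0*b - 5.66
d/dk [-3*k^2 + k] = 1 - 6*k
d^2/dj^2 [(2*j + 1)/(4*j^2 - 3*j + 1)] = 2*(2*(1 - 12*j)*(4*j^2 - 3*j + 1) + (2*j + 1)*(8*j - 3)^2)/(4*j^2 - 3*j + 1)^3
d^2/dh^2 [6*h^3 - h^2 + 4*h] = 36*h - 2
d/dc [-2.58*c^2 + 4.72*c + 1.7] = 4.72 - 5.16*c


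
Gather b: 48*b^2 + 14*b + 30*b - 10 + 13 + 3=48*b^2 + 44*b + 6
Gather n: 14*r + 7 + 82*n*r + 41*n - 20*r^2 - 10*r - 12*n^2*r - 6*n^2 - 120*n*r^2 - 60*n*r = n^2*(-12*r - 6) + n*(-120*r^2 + 22*r + 41) - 20*r^2 + 4*r + 7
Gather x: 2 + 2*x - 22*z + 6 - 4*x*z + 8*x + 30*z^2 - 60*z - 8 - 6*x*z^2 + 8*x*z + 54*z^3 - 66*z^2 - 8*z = x*(-6*z^2 + 4*z + 10) + 54*z^3 - 36*z^2 - 90*z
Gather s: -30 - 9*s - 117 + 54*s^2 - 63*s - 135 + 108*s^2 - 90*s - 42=162*s^2 - 162*s - 324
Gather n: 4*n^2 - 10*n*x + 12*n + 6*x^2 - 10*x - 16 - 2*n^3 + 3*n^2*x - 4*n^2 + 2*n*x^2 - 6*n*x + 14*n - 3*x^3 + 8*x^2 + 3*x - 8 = -2*n^3 + 3*n^2*x + n*(2*x^2 - 16*x + 26) - 3*x^3 + 14*x^2 - 7*x - 24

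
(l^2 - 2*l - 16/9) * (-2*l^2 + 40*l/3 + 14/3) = -2*l^4 + 52*l^3/3 - 166*l^2/9 - 892*l/27 - 224/27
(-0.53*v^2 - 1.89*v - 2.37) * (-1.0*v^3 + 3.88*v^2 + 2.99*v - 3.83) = 0.53*v^5 - 0.1664*v^4 - 6.5479*v^3 - 12.8168*v^2 + 0.152399999999999*v + 9.0771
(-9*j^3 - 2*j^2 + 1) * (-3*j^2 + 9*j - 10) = 27*j^5 - 75*j^4 + 72*j^3 + 17*j^2 + 9*j - 10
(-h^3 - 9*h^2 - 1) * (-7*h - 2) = 7*h^4 + 65*h^3 + 18*h^2 + 7*h + 2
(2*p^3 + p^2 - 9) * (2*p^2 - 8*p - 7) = 4*p^5 - 14*p^4 - 22*p^3 - 25*p^2 + 72*p + 63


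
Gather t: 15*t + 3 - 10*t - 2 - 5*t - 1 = 0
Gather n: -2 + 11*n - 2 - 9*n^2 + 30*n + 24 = -9*n^2 + 41*n + 20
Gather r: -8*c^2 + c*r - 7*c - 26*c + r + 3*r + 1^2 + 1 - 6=-8*c^2 - 33*c + r*(c + 4) - 4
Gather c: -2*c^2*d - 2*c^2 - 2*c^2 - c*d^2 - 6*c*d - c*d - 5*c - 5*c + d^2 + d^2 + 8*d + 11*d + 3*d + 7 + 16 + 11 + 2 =c^2*(-2*d - 4) + c*(-d^2 - 7*d - 10) + 2*d^2 + 22*d + 36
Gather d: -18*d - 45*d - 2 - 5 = -63*d - 7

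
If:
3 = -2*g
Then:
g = -3/2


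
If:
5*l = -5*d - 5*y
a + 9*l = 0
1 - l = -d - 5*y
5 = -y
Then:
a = 171/2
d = 29/2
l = -19/2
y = -5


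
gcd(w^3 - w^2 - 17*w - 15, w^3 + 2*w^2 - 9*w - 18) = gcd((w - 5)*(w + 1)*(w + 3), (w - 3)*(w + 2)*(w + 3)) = w + 3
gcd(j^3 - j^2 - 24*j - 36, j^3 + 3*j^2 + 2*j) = j + 2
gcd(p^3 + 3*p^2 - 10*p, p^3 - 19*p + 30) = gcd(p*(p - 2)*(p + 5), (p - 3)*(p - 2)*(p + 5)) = p^2 + 3*p - 10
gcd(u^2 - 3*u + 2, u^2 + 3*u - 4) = u - 1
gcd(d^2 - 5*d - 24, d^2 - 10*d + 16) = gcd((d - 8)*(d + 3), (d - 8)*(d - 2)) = d - 8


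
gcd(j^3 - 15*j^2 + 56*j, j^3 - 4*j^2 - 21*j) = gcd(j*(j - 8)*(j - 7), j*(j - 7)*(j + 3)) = j^2 - 7*j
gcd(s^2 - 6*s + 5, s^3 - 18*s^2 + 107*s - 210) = s - 5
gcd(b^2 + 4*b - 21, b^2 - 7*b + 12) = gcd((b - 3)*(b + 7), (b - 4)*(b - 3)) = b - 3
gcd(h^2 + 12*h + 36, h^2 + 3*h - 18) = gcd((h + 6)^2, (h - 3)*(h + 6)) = h + 6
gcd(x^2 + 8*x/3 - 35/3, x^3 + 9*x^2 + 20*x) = x + 5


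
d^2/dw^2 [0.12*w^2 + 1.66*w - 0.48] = 0.240000000000000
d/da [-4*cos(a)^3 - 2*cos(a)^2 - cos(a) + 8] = (12*cos(a)^2 + 4*cos(a) + 1)*sin(a)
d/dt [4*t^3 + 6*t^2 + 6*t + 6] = 12*t^2 + 12*t + 6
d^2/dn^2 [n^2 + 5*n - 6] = 2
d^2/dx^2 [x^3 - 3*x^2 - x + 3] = 6*x - 6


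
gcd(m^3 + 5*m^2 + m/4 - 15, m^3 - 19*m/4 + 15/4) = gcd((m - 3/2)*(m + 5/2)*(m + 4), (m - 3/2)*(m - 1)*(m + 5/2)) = m^2 + m - 15/4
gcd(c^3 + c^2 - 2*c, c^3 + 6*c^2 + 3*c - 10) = c^2 + c - 2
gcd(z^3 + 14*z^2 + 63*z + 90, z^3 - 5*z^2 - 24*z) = z + 3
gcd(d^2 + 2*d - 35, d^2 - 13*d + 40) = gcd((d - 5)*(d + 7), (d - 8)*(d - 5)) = d - 5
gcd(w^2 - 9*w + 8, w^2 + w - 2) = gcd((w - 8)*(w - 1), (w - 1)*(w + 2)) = w - 1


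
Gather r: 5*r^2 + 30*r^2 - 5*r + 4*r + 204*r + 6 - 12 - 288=35*r^2 + 203*r - 294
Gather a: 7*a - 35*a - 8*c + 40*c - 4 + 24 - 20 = -28*a + 32*c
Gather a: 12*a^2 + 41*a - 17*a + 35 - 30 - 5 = 12*a^2 + 24*a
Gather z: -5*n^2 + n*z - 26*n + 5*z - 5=-5*n^2 - 26*n + z*(n + 5) - 5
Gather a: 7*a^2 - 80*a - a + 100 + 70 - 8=7*a^2 - 81*a + 162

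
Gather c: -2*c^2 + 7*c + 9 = -2*c^2 + 7*c + 9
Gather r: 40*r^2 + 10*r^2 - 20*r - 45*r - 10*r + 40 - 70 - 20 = 50*r^2 - 75*r - 50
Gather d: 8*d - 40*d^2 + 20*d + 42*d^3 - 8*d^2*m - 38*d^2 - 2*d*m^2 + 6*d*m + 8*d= 42*d^3 + d^2*(-8*m - 78) + d*(-2*m^2 + 6*m + 36)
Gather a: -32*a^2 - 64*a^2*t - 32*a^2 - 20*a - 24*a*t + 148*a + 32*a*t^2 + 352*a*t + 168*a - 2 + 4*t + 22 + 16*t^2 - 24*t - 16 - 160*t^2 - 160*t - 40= a^2*(-64*t - 64) + a*(32*t^2 + 328*t + 296) - 144*t^2 - 180*t - 36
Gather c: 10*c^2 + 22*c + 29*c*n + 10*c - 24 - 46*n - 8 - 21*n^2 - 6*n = 10*c^2 + c*(29*n + 32) - 21*n^2 - 52*n - 32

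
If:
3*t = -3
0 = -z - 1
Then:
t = -1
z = -1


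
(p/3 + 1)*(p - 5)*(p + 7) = p^3/3 + 5*p^2/3 - 29*p/3 - 35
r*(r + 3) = r^2 + 3*r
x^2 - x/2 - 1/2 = (x - 1)*(x + 1/2)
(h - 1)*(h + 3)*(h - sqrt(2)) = h^3 - sqrt(2)*h^2 + 2*h^2 - 3*h - 2*sqrt(2)*h + 3*sqrt(2)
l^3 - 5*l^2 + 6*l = l*(l - 3)*(l - 2)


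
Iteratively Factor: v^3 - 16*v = (v + 4)*(v^2 - 4*v) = (v - 4)*(v + 4)*(v)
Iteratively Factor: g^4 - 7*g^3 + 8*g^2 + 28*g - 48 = (g - 2)*(g^3 - 5*g^2 - 2*g + 24) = (g - 3)*(g - 2)*(g^2 - 2*g - 8) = (g - 3)*(g - 2)*(g + 2)*(g - 4)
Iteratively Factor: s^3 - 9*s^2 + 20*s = (s - 5)*(s^2 - 4*s) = s*(s - 5)*(s - 4)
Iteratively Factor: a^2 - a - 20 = (a - 5)*(a + 4)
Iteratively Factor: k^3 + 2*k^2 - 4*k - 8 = (k + 2)*(k^2 - 4) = (k + 2)^2*(k - 2)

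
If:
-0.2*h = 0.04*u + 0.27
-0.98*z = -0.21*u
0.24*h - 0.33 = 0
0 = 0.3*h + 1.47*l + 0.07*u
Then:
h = 1.38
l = 0.37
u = -13.62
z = -2.92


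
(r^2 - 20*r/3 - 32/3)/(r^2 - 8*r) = (r + 4/3)/r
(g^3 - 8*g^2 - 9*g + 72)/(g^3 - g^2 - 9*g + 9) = (g - 8)/(g - 1)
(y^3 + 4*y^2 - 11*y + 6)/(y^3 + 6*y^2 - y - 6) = (y - 1)/(y + 1)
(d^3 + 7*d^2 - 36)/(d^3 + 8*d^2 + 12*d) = (d^2 + d - 6)/(d*(d + 2))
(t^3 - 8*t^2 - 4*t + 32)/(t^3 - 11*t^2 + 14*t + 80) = (t - 2)/(t - 5)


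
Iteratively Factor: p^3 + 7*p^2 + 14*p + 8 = (p + 1)*(p^2 + 6*p + 8) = (p + 1)*(p + 2)*(p + 4)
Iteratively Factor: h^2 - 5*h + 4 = (h - 4)*(h - 1)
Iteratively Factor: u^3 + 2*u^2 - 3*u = (u + 3)*(u^2 - u) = u*(u + 3)*(u - 1)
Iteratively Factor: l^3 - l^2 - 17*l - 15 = (l + 3)*(l^2 - 4*l - 5) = (l + 1)*(l + 3)*(l - 5)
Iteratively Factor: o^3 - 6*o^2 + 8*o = (o)*(o^2 - 6*o + 8) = o*(o - 4)*(o - 2)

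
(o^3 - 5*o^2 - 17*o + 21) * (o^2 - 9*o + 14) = o^5 - 14*o^4 + 42*o^3 + 104*o^2 - 427*o + 294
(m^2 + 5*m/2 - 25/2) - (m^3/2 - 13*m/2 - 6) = -m^3/2 + m^2 + 9*m - 13/2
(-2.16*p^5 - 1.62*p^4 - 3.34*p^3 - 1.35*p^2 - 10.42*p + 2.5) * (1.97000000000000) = -4.2552*p^5 - 3.1914*p^4 - 6.5798*p^3 - 2.6595*p^2 - 20.5274*p + 4.925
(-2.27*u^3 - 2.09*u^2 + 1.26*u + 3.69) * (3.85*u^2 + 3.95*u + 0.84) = -8.7395*u^5 - 17.013*u^4 - 5.3113*u^3 + 17.4279*u^2 + 15.6339*u + 3.0996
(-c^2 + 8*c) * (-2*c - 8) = 2*c^3 - 8*c^2 - 64*c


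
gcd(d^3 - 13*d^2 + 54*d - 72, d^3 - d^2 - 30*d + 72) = d^2 - 7*d + 12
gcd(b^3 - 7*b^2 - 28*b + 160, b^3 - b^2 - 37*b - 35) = b + 5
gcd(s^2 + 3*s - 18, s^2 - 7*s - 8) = 1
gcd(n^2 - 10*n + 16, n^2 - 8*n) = n - 8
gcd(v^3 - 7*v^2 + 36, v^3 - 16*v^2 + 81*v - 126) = v^2 - 9*v + 18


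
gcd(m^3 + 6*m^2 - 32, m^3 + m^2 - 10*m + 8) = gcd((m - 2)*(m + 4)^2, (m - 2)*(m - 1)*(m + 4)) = m^2 + 2*m - 8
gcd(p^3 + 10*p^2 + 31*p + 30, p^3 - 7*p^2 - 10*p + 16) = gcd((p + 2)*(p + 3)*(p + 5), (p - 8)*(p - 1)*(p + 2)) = p + 2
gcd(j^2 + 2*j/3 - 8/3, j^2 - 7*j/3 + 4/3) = j - 4/3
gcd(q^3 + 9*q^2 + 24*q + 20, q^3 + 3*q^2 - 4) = q^2 + 4*q + 4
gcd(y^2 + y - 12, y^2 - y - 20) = y + 4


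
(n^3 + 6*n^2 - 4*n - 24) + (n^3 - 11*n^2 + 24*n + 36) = 2*n^3 - 5*n^2 + 20*n + 12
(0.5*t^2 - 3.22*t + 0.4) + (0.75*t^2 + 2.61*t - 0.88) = 1.25*t^2 - 0.61*t - 0.48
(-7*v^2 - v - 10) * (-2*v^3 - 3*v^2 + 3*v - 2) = 14*v^5 + 23*v^4 + 2*v^3 + 41*v^2 - 28*v + 20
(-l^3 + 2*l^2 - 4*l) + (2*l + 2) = -l^3 + 2*l^2 - 2*l + 2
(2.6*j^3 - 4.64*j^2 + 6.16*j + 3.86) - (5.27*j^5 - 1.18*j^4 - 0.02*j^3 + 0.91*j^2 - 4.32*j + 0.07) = -5.27*j^5 + 1.18*j^4 + 2.62*j^3 - 5.55*j^2 + 10.48*j + 3.79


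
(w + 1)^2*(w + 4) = w^3 + 6*w^2 + 9*w + 4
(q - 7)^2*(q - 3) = q^3 - 17*q^2 + 91*q - 147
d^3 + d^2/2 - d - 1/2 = (d - 1)*(d + 1/2)*(d + 1)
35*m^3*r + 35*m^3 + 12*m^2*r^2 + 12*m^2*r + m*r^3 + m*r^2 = (5*m + r)*(7*m + r)*(m*r + m)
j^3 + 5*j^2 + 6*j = j*(j + 2)*(j + 3)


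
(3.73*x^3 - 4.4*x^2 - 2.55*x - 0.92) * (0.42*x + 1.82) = 1.5666*x^4 + 4.9406*x^3 - 9.079*x^2 - 5.0274*x - 1.6744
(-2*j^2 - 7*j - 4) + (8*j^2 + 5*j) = 6*j^2 - 2*j - 4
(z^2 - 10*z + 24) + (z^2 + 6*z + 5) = 2*z^2 - 4*z + 29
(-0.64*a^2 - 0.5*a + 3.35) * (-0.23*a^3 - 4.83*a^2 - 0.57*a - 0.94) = 0.1472*a^5 + 3.2062*a^4 + 2.0093*a^3 - 15.2939*a^2 - 1.4395*a - 3.149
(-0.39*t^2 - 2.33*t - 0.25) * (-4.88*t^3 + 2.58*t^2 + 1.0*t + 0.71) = 1.9032*t^5 + 10.3642*t^4 - 5.1814*t^3 - 3.2519*t^2 - 1.9043*t - 0.1775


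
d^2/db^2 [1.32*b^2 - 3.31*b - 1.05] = 2.64000000000000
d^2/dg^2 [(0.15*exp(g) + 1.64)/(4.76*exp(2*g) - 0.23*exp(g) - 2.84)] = (3.39864*exp(4*g) + 148.798076*exp(3*g) + 6.780144*exp(2*g) + 88.66948*exp(g) + 0.138592)*exp(g)/(107.850176*exp(6*g) - 15.633744*exp(5*g) - 192.28734*exp(4*g) + 18.643225*exp(3*g) + 114.72606*exp(2*g) - 5.565264*exp(g) - 22.906304)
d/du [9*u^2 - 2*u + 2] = 18*u - 2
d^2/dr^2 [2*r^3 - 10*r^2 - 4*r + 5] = 12*r - 20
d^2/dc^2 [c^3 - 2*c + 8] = 6*c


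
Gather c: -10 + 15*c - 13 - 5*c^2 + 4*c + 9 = -5*c^2 + 19*c - 14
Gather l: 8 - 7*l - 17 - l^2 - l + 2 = -l^2 - 8*l - 7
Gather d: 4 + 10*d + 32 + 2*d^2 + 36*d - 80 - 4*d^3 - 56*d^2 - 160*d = -4*d^3 - 54*d^2 - 114*d - 44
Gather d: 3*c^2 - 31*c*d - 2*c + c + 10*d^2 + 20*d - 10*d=3*c^2 - c + 10*d^2 + d*(10 - 31*c)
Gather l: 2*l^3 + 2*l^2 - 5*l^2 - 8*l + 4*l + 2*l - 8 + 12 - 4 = 2*l^3 - 3*l^2 - 2*l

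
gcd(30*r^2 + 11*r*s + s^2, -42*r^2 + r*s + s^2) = 1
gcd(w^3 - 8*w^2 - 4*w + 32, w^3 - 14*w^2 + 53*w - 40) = w - 8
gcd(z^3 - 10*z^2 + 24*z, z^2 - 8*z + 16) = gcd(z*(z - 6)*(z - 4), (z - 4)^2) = z - 4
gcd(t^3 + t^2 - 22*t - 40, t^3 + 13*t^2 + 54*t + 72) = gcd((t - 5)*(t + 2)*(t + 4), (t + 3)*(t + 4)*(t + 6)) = t + 4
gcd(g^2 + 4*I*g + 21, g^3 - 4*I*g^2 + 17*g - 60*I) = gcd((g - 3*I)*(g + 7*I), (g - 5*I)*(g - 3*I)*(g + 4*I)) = g - 3*I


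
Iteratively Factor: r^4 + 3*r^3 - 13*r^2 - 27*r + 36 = (r + 3)*(r^3 - 13*r + 12) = (r - 3)*(r + 3)*(r^2 + 3*r - 4) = (r - 3)*(r + 3)*(r + 4)*(r - 1)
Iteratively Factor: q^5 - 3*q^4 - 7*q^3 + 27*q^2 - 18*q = (q)*(q^4 - 3*q^3 - 7*q^2 + 27*q - 18) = q*(q - 2)*(q^3 - q^2 - 9*q + 9) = q*(q - 3)*(q - 2)*(q^2 + 2*q - 3) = q*(q - 3)*(q - 2)*(q + 3)*(q - 1)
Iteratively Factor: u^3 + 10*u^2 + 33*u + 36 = (u + 3)*(u^2 + 7*u + 12) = (u + 3)^2*(u + 4)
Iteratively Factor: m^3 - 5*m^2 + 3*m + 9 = (m + 1)*(m^2 - 6*m + 9) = (m - 3)*(m + 1)*(m - 3)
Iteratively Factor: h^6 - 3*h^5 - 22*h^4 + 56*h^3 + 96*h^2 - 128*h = (h)*(h^5 - 3*h^4 - 22*h^3 + 56*h^2 + 96*h - 128) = h*(h - 4)*(h^4 + h^3 - 18*h^2 - 16*h + 32) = h*(h - 4)*(h + 2)*(h^3 - h^2 - 16*h + 16) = h*(h - 4)*(h - 1)*(h + 2)*(h^2 - 16) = h*(h - 4)^2*(h - 1)*(h + 2)*(h + 4)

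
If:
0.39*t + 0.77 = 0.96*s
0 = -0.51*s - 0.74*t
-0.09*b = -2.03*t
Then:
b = -9.74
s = 0.63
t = -0.43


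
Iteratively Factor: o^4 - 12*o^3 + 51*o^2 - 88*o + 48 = (o - 3)*(o^3 - 9*o^2 + 24*o - 16) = (o - 3)*(o - 1)*(o^2 - 8*o + 16) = (o - 4)*(o - 3)*(o - 1)*(o - 4)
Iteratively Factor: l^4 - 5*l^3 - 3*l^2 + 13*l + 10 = (l - 5)*(l^3 - 3*l - 2) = (l - 5)*(l + 1)*(l^2 - l - 2) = (l - 5)*(l + 1)^2*(l - 2)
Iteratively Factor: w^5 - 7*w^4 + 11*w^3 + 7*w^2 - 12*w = (w - 1)*(w^4 - 6*w^3 + 5*w^2 + 12*w) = (w - 1)*(w + 1)*(w^3 - 7*w^2 + 12*w) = w*(w - 1)*(w + 1)*(w^2 - 7*w + 12) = w*(w - 4)*(w - 1)*(w + 1)*(w - 3)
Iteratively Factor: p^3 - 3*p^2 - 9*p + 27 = (p - 3)*(p^2 - 9) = (p - 3)^2*(p + 3)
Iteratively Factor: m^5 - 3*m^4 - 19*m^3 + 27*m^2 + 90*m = (m)*(m^4 - 3*m^3 - 19*m^2 + 27*m + 90) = m*(m + 3)*(m^3 - 6*m^2 - m + 30) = m*(m - 5)*(m + 3)*(m^2 - m - 6) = m*(m - 5)*(m + 2)*(m + 3)*(m - 3)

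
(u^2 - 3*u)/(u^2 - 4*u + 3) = u/(u - 1)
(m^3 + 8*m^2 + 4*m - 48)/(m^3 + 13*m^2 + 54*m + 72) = (m - 2)/(m + 3)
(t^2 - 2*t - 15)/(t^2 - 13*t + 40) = (t + 3)/(t - 8)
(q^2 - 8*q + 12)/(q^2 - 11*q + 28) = (q^2 - 8*q + 12)/(q^2 - 11*q + 28)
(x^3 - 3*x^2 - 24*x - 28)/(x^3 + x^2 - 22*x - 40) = (x^2 - 5*x - 14)/(x^2 - x - 20)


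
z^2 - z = z*(z - 1)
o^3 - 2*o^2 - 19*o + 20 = (o - 5)*(o - 1)*(o + 4)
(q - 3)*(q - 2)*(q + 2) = q^3 - 3*q^2 - 4*q + 12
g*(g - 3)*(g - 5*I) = g^3 - 3*g^2 - 5*I*g^2 + 15*I*g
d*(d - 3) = d^2 - 3*d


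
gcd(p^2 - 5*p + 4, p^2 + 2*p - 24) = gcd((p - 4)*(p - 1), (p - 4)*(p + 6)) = p - 4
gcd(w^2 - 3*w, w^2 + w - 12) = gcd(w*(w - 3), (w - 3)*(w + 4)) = w - 3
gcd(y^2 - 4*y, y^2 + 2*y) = y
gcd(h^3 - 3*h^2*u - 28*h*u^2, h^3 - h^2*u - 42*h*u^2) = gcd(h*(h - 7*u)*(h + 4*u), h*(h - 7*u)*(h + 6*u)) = -h^2 + 7*h*u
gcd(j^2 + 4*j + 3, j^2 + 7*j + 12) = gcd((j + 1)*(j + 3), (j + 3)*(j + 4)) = j + 3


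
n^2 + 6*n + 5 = (n + 1)*(n + 5)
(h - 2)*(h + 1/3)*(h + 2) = h^3 + h^2/3 - 4*h - 4/3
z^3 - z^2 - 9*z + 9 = (z - 3)*(z - 1)*(z + 3)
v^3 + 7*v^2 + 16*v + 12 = (v + 2)^2*(v + 3)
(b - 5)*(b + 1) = b^2 - 4*b - 5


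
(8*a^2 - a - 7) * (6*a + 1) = 48*a^3 + 2*a^2 - 43*a - 7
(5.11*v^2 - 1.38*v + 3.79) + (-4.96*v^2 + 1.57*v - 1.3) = 0.15*v^2 + 0.19*v + 2.49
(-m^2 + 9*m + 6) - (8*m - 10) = -m^2 + m + 16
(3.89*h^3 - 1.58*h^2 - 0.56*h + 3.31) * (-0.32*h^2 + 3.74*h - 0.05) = -1.2448*h^5 + 15.0542*h^4 - 5.9245*h^3 - 3.0746*h^2 + 12.4074*h - 0.1655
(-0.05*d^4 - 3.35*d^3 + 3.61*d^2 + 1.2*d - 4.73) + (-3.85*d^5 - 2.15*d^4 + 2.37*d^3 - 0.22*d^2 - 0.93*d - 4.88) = -3.85*d^5 - 2.2*d^4 - 0.98*d^3 + 3.39*d^2 + 0.27*d - 9.61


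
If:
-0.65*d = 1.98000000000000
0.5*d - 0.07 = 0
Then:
No Solution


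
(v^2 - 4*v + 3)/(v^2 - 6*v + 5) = (v - 3)/(v - 5)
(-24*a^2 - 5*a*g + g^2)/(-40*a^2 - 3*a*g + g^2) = (3*a + g)/(5*a + g)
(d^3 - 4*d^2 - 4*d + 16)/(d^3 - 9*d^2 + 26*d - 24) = (d + 2)/(d - 3)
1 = 1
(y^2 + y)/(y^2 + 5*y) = (y + 1)/(y + 5)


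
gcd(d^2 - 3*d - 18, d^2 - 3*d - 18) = d^2 - 3*d - 18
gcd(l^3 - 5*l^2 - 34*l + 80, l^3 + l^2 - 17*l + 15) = l + 5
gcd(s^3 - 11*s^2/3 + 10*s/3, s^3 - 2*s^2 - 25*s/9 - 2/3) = 1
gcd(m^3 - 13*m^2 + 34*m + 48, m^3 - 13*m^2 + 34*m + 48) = m^3 - 13*m^2 + 34*m + 48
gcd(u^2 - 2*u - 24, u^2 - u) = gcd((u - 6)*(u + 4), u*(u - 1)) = 1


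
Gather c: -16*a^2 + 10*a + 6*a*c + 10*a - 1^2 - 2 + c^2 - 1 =-16*a^2 + 6*a*c + 20*a + c^2 - 4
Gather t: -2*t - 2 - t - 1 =-3*t - 3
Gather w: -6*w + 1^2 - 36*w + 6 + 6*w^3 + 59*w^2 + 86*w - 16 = 6*w^3 + 59*w^2 + 44*w - 9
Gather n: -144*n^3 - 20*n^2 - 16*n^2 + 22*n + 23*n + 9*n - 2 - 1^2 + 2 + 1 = -144*n^3 - 36*n^2 + 54*n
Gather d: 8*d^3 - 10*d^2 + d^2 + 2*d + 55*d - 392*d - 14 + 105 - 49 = 8*d^3 - 9*d^2 - 335*d + 42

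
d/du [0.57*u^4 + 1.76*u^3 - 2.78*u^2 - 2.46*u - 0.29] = 2.28*u^3 + 5.28*u^2 - 5.56*u - 2.46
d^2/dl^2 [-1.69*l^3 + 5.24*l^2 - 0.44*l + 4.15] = 10.48 - 10.14*l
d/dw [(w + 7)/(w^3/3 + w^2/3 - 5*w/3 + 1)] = 6*(-w^2 - 12*w - 19)/(w^5 + 3*w^4 - 6*w^3 - 10*w^2 + 21*w - 9)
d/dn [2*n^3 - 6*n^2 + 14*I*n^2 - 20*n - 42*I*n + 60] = 6*n^2 + n*(-12 + 28*I) - 20 - 42*I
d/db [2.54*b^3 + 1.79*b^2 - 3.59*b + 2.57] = 7.62*b^2 + 3.58*b - 3.59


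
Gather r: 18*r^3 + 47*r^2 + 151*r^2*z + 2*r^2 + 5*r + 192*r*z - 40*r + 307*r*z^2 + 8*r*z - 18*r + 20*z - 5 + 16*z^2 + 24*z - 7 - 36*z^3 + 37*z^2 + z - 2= 18*r^3 + r^2*(151*z + 49) + r*(307*z^2 + 200*z - 53) - 36*z^3 + 53*z^2 + 45*z - 14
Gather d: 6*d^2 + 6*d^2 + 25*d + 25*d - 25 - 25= 12*d^2 + 50*d - 50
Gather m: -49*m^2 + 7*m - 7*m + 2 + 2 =4 - 49*m^2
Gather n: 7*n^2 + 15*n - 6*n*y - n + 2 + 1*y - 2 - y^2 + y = 7*n^2 + n*(14 - 6*y) - y^2 + 2*y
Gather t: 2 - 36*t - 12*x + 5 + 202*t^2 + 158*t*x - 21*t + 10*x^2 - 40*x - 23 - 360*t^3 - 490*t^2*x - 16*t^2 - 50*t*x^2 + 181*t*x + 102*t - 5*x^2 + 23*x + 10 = -360*t^3 + t^2*(186 - 490*x) + t*(-50*x^2 + 339*x + 45) + 5*x^2 - 29*x - 6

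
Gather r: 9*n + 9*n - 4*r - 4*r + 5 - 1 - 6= 18*n - 8*r - 2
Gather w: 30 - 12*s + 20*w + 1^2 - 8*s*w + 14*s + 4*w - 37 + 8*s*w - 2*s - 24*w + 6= 0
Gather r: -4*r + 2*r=-2*r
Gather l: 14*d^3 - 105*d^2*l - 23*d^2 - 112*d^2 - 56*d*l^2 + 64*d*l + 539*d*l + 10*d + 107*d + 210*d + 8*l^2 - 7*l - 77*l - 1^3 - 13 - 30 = 14*d^3 - 135*d^2 + 327*d + l^2*(8 - 56*d) + l*(-105*d^2 + 603*d - 84) - 44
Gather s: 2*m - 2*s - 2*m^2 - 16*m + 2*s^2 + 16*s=-2*m^2 - 14*m + 2*s^2 + 14*s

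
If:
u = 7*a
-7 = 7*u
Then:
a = -1/7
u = -1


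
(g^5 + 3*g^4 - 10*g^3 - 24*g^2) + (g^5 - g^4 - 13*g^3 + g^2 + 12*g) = 2*g^5 + 2*g^4 - 23*g^3 - 23*g^2 + 12*g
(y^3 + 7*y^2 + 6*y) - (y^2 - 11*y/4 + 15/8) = y^3 + 6*y^2 + 35*y/4 - 15/8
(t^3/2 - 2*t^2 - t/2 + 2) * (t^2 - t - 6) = t^5/2 - 5*t^4/2 - 3*t^3/2 + 29*t^2/2 + t - 12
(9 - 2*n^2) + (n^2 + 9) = 18 - n^2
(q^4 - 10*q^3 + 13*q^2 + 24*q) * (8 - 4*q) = -4*q^5 + 48*q^4 - 132*q^3 + 8*q^2 + 192*q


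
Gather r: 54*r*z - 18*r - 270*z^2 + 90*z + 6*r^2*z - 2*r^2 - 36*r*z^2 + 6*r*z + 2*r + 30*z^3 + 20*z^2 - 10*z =r^2*(6*z - 2) + r*(-36*z^2 + 60*z - 16) + 30*z^3 - 250*z^2 + 80*z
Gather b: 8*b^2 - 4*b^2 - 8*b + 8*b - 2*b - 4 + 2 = 4*b^2 - 2*b - 2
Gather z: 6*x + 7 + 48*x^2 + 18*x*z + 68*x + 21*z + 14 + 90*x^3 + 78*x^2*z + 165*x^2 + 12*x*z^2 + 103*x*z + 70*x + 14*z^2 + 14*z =90*x^3 + 213*x^2 + 144*x + z^2*(12*x + 14) + z*(78*x^2 + 121*x + 35) + 21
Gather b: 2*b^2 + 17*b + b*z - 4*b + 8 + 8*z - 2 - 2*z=2*b^2 + b*(z + 13) + 6*z + 6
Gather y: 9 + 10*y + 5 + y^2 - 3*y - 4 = y^2 + 7*y + 10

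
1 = 1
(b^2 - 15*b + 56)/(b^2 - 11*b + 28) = (b - 8)/(b - 4)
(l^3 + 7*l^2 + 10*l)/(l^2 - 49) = l*(l^2 + 7*l + 10)/(l^2 - 49)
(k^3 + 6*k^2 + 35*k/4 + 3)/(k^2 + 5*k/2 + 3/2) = (k^2 + 9*k/2 + 2)/(k + 1)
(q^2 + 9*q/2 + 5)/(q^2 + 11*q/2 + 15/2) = (q + 2)/(q + 3)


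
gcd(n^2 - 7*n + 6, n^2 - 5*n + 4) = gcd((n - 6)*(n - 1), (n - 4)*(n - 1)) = n - 1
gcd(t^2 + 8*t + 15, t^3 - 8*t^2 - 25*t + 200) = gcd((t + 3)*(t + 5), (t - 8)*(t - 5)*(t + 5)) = t + 5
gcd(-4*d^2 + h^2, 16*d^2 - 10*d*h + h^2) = 2*d - h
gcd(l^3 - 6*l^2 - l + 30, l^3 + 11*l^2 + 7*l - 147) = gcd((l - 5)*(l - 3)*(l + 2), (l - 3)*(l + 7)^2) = l - 3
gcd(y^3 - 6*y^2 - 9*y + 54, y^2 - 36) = y - 6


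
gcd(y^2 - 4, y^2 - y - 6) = y + 2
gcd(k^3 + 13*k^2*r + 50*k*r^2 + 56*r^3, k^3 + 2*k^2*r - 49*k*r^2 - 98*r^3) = k^2 + 9*k*r + 14*r^2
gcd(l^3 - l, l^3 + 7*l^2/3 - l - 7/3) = l^2 - 1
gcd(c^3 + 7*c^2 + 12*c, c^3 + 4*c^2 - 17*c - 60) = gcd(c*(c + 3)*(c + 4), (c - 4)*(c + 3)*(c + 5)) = c + 3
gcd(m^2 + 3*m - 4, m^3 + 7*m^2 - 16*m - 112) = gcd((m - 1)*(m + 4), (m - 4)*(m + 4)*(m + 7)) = m + 4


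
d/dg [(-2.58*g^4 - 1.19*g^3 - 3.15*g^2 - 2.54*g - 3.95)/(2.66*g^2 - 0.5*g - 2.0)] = (-13.7256*g^5 + 0.7046*g^4 + 21.83*g^3 + 15.4714*g^2 + 33.614*g + 3.105)/(7.0756*g^4 - 2.66*g^3 - 10.39*g^2 + 2.0*g + 4.0)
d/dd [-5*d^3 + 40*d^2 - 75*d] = -15*d^2 + 80*d - 75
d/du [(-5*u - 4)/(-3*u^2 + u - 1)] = (15*u^2 - 5*u - (5*u + 4)*(6*u - 1) + 5)/(3*u^2 - u + 1)^2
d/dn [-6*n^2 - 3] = -12*n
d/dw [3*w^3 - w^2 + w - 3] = 9*w^2 - 2*w + 1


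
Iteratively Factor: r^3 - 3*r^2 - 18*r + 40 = (r - 2)*(r^2 - r - 20) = (r - 5)*(r - 2)*(r + 4)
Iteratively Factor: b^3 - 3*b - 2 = (b + 1)*(b^2 - b - 2) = (b - 2)*(b + 1)*(b + 1)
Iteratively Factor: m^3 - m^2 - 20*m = (m - 5)*(m^2 + 4*m) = (m - 5)*(m + 4)*(m)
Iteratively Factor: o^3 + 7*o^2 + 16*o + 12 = (o + 3)*(o^2 + 4*o + 4) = (o + 2)*(o + 3)*(o + 2)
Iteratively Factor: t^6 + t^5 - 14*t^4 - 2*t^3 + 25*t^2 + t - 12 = (t - 3)*(t^5 + 4*t^4 - 2*t^3 - 8*t^2 + t + 4) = (t - 3)*(t + 1)*(t^4 + 3*t^3 - 5*t^2 - 3*t + 4) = (t - 3)*(t + 1)^2*(t^3 + 2*t^2 - 7*t + 4) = (t - 3)*(t + 1)^2*(t + 4)*(t^2 - 2*t + 1) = (t - 3)*(t - 1)*(t + 1)^2*(t + 4)*(t - 1)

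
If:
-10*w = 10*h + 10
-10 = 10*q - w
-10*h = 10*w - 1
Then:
No Solution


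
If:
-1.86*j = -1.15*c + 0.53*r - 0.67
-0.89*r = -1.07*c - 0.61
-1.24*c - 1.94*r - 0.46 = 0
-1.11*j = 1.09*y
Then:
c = -0.50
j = 0.03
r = 0.08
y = -0.03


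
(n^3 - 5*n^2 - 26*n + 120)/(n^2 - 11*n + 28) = (n^2 - n - 30)/(n - 7)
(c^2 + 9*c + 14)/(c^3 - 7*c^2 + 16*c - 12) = (c^2 + 9*c + 14)/(c^3 - 7*c^2 + 16*c - 12)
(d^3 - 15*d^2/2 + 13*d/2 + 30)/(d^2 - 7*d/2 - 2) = (2*d^2 - 7*d - 15)/(2*d + 1)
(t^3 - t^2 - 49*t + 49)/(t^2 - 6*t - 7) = (t^2 + 6*t - 7)/(t + 1)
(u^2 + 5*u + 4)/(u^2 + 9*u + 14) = (u^2 + 5*u + 4)/(u^2 + 9*u + 14)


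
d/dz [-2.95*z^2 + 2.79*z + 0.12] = 2.79 - 5.9*z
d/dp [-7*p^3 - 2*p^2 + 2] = p*(-21*p - 4)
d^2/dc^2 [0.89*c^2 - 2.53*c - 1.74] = 1.78000000000000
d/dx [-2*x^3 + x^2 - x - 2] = -6*x^2 + 2*x - 1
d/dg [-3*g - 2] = -3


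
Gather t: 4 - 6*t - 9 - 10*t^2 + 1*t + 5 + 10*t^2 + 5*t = 0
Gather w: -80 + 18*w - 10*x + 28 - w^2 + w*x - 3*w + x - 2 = -w^2 + w*(x + 15) - 9*x - 54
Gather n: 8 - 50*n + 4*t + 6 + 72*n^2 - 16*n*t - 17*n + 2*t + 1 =72*n^2 + n*(-16*t - 67) + 6*t + 15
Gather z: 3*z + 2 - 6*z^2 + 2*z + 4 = -6*z^2 + 5*z + 6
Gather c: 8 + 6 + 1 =15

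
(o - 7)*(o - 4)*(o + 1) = o^3 - 10*o^2 + 17*o + 28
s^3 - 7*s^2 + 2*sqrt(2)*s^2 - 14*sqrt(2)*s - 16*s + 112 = (s - 7)*(s - 2*sqrt(2))*(s + 4*sqrt(2))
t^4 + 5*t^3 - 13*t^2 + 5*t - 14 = (t - 2)*(t + 7)*(t - I)*(t + I)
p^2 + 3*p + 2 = (p + 1)*(p + 2)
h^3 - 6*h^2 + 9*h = h*(h - 3)^2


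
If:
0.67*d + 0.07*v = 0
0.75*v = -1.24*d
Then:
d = 0.00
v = 0.00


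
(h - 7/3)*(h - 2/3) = h^2 - 3*h + 14/9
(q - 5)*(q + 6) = q^2 + q - 30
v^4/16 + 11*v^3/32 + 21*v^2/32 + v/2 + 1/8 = (v/4 + 1/4)*(v/4 + 1/2)*(v + 1/2)*(v + 2)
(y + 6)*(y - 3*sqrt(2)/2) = y^2 - 3*sqrt(2)*y/2 + 6*y - 9*sqrt(2)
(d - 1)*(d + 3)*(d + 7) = d^3 + 9*d^2 + 11*d - 21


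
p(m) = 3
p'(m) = 0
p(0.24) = 3.00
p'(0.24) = 0.00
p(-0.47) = 3.00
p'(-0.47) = 0.00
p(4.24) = 3.00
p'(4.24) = 0.00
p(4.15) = 3.00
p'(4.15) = 0.00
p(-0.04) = 3.00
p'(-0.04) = 0.00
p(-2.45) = 3.00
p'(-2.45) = 0.00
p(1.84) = 3.00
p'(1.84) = 0.00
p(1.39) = 3.00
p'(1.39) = 0.00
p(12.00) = 3.00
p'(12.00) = 0.00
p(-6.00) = 3.00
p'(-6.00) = 0.00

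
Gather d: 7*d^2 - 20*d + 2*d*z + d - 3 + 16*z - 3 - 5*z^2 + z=7*d^2 + d*(2*z - 19) - 5*z^2 + 17*z - 6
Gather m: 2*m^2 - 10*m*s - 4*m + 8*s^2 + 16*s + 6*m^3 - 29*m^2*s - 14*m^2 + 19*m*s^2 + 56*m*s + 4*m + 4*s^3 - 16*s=6*m^3 + m^2*(-29*s - 12) + m*(19*s^2 + 46*s) + 4*s^3 + 8*s^2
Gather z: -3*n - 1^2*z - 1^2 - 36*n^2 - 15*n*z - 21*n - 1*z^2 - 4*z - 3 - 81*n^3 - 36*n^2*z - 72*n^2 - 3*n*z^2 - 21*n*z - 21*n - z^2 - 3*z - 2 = -81*n^3 - 108*n^2 - 45*n + z^2*(-3*n - 2) + z*(-36*n^2 - 36*n - 8) - 6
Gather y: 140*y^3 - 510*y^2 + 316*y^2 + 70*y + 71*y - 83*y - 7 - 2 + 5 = 140*y^3 - 194*y^2 + 58*y - 4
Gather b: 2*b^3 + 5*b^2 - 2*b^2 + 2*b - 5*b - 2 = 2*b^3 + 3*b^2 - 3*b - 2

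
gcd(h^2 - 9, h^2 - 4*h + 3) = h - 3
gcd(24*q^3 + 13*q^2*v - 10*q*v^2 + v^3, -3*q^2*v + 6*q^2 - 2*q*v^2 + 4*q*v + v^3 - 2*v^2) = 3*q^2 + 2*q*v - v^2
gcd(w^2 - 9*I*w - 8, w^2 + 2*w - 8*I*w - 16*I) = w - 8*I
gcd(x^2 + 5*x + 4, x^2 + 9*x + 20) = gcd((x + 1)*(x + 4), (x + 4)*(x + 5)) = x + 4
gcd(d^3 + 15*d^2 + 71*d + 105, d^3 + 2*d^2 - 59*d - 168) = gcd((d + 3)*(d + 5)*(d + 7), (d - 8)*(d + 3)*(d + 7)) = d^2 + 10*d + 21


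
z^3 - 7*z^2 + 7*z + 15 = (z - 5)*(z - 3)*(z + 1)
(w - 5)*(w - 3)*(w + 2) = w^3 - 6*w^2 - w + 30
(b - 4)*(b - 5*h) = b^2 - 5*b*h - 4*b + 20*h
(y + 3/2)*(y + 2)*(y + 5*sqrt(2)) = y^3 + 7*y^2/2 + 5*sqrt(2)*y^2 + 3*y + 35*sqrt(2)*y/2 + 15*sqrt(2)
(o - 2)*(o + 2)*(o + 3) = o^3 + 3*o^2 - 4*o - 12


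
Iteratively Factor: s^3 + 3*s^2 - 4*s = (s + 4)*(s^2 - s) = (s - 1)*(s + 4)*(s)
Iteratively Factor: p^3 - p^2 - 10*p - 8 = (p - 4)*(p^2 + 3*p + 2) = (p - 4)*(p + 1)*(p + 2)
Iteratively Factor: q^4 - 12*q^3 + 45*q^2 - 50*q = (q - 5)*(q^3 - 7*q^2 + 10*q) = (q - 5)^2*(q^2 - 2*q) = (q - 5)^2*(q - 2)*(q)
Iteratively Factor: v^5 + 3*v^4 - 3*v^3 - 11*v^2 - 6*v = (v + 3)*(v^4 - 3*v^2 - 2*v) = (v + 1)*(v + 3)*(v^3 - v^2 - 2*v) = (v - 2)*(v + 1)*(v + 3)*(v^2 + v) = v*(v - 2)*(v + 1)*(v + 3)*(v + 1)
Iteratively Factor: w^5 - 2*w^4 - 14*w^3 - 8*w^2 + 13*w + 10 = (w + 2)*(w^4 - 4*w^3 - 6*w^2 + 4*w + 5) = (w + 1)*(w + 2)*(w^3 - 5*w^2 - w + 5) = (w - 1)*(w + 1)*(w + 2)*(w^2 - 4*w - 5) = (w - 5)*(w - 1)*(w + 1)*(w + 2)*(w + 1)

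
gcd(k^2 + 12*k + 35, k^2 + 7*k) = k + 7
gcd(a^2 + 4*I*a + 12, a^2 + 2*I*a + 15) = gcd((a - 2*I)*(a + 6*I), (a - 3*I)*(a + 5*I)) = 1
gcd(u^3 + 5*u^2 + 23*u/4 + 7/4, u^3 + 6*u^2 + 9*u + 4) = u + 1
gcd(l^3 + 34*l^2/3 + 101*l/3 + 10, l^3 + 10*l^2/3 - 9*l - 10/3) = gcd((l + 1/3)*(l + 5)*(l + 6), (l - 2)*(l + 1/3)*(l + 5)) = l^2 + 16*l/3 + 5/3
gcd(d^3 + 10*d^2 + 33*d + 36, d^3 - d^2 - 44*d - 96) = d^2 + 7*d + 12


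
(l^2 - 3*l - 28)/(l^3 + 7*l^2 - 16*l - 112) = (l - 7)/(l^2 + 3*l - 28)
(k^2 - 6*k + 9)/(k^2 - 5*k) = (k^2 - 6*k + 9)/(k*(k - 5))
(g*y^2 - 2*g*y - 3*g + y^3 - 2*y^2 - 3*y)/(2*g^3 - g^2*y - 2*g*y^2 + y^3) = (y^2 - 2*y - 3)/(2*g^2 - 3*g*y + y^2)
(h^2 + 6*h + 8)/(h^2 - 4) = (h + 4)/(h - 2)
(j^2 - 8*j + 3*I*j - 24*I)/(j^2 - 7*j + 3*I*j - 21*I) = (j - 8)/(j - 7)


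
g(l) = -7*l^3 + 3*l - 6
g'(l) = 3 - 21*l^2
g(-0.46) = -6.70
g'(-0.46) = -1.44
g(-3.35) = 247.12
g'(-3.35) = -232.67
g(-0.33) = -6.74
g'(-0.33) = 0.71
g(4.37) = -577.06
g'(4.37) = -398.03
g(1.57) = -28.38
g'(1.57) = -48.76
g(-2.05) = 48.16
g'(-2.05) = -85.25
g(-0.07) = -6.21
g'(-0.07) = 2.90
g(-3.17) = 207.48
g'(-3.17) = -208.03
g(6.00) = -1500.00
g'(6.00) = -753.00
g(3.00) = -186.00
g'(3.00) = -186.00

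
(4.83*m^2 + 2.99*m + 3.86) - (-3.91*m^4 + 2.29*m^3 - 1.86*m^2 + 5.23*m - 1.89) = 3.91*m^4 - 2.29*m^3 + 6.69*m^2 - 2.24*m + 5.75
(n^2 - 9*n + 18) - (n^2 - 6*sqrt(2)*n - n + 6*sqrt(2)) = -8*n + 6*sqrt(2)*n - 6*sqrt(2) + 18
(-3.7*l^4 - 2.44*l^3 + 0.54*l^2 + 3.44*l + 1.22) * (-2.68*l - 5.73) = 9.916*l^5 + 27.7402*l^4 + 12.534*l^3 - 12.3134*l^2 - 22.9808*l - 6.9906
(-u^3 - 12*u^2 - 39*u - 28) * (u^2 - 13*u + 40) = -u^5 + u^4 + 77*u^3 - u^2 - 1196*u - 1120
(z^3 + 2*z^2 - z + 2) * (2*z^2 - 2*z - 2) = 2*z^5 + 2*z^4 - 8*z^3 + 2*z^2 - 2*z - 4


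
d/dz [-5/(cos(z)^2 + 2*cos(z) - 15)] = -10*(cos(z) + 1)*sin(z)/(cos(z)^2 + 2*cos(z) - 15)^2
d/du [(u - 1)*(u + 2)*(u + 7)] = 3*u^2 + 16*u + 5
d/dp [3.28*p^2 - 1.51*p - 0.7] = 6.56*p - 1.51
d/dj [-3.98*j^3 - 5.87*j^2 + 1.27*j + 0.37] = -11.94*j^2 - 11.74*j + 1.27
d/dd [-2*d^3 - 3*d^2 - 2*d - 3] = -6*d^2 - 6*d - 2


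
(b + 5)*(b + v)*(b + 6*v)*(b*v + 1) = b^4*v + 7*b^3*v^2 + 5*b^3*v + b^3 + 6*b^2*v^3 + 35*b^2*v^2 + 7*b^2*v + 5*b^2 + 30*b*v^3 + 6*b*v^2 + 35*b*v + 30*v^2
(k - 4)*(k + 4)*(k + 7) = k^3 + 7*k^2 - 16*k - 112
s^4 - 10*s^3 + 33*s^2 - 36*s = s*(s - 4)*(s - 3)^2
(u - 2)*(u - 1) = u^2 - 3*u + 2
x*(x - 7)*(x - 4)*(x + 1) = x^4 - 10*x^3 + 17*x^2 + 28*x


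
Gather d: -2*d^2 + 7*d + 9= -2*d^2 + 7*d + 9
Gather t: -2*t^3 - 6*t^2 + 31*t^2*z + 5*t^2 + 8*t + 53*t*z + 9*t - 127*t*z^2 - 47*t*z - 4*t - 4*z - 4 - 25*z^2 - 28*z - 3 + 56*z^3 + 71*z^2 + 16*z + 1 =-2*t^3 + t^2*(31*z - 1) + t*(-127*z^2 + 6*z + 13) + 56*z^3 + 46*z^2 - 16*z - 6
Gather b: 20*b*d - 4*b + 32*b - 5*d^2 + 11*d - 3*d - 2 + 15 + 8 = b*(20*d + 28) - 5*d^2 + 8*d + 21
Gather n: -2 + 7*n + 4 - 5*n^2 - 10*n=-5*n^2 - 3*n + 2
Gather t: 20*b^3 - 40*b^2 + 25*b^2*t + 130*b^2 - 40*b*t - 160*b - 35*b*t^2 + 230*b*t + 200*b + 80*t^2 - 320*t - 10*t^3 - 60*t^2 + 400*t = 20*b^3 + 90*b^2 + 40*b - 10*t^3 + t^2*(20 - 35*b) + t*(25*b^2 + 190*b + 80)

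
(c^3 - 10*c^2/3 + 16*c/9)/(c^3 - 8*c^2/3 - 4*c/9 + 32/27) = 3*c/(3*c + 2)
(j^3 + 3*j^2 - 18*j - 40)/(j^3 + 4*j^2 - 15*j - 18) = (j^3 + 3*j^2 - 18*j - 40)/(j^3 + 4*j^2 - 15*j - 18)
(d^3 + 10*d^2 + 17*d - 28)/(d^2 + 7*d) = d + 3 - 4/d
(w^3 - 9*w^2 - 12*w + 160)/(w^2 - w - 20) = w - 8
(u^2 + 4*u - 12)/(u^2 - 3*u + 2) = (u + 6)/(u - 1)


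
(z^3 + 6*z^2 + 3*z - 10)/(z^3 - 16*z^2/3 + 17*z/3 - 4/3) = 3*(z^2 + 7*z + 10)/(3*z^2 - 13*z + 4)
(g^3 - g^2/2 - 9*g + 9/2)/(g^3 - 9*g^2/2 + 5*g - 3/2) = (g + 3)/(g - 1)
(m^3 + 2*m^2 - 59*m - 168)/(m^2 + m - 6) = (m^2 - m - 56)/(m - 2)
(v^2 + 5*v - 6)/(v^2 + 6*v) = (v - 1)/v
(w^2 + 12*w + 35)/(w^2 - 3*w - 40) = (w + 7)/(w - 8)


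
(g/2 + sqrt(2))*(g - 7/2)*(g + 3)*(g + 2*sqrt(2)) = g^4/2 - g^3/4 + 2*sqrt(2)*g^3 - sqrt(2)*g^2 - 5*g^2/4 - 21*sqrt(2)*g - 2*g - 42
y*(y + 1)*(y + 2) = y^3 + 3*y^2 + 2*y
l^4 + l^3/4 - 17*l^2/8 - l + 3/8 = (l - 3/2)*(l - 1/4)*(l + 1)^2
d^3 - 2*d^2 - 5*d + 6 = (d - 3)*(d - 1)*(d + 2)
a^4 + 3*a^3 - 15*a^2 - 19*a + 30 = (a - 3)*(a - 1)*(a + 2)*(a + 5)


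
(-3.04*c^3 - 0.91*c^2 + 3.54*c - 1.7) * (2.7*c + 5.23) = -8.208*c^4 - 18.3562*c^3 + 4.7987*c^2 + 13.9242*c - 8.891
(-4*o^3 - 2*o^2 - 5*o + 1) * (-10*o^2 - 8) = 40*o^5 + 20*o^4 + 82*o^3 + 6*o^2 + 40*o - 8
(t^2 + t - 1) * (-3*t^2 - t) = -3*t^4 - 4*t^3 + 2*t^2 + t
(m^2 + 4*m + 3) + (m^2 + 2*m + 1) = 2*m^2 + 6*m + 4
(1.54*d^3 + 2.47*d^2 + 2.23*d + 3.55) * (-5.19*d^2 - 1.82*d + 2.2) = -7.9926*d^5 - 15.6221*d^4 - 12.6811*d^3 - 17.0491*d^2 - 1.555*d + 7.81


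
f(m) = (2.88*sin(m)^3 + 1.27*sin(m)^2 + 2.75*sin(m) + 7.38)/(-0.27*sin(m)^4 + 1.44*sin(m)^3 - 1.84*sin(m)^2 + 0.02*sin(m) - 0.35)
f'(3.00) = -13.73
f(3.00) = -20.54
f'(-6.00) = 17.72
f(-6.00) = -18.13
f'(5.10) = -1.91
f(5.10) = -1.11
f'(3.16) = 13.01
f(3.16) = -20.88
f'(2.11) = 1.47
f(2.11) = -13.52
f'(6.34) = 2.27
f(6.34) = -21.27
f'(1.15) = -1.95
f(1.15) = -13.73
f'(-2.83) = 34.84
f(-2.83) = -11.47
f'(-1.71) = 0.58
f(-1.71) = -0.81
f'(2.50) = -5.25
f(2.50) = -13.97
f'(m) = (8.64*sin(m)^2*cos(m) + 2.54*sin(m)*cos(m) + 2.75*cos(m))/(-0.27*sin(m)^4 + 1.44*sin(m)^3 - 1.84*sin(m)^2 + 0.02*sin(m) - 0.35) + (1.08*sin(m)^3*cos(m) - 4.32*sin(m)^2*cos(m) + 3.68*sin(m)*cos(m) - 0.02*cos(m))*(2.88*sin(m)^3 + 1.27*sin(m)^2 + 2.75*sin(m) + 7.38)/(-0.27*sin(m)^4 + 1.44*sin(m)^3 - 1.84*sin(m)^2 + 0.02*sin(m) - 0.35)^2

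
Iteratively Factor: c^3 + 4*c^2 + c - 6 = (c + 3)*(c^2 + c - 2) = (c - 1)*(c + 3)*(c + 2)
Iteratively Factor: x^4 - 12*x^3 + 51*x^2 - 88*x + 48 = (x - 4)*(x^3 - 8*x^2 + 19*x - 12) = (x - 4)*(x - 3)*(x^2 - 5*x + 4) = (x - 4)^2*(x - 3)*(x - 1)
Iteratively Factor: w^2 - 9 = (w - 3)*(w + 3)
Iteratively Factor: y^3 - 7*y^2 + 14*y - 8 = (y - 2)*(y^2 - 5*y + 4) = (y - 4)*(y - 2)*(y - 1)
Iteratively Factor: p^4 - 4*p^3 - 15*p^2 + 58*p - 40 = (p - 2)*(p^3 - 2*p^2 - 19*p + 20) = (p - 2)*(p - 1)*(p^2 - p - 20) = (p - 2)*(p - 1)*(p + 4)*(p - 5)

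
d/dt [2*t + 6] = 2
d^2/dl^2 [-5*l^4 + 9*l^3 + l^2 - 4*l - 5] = -60*l^2 + 54*l + 2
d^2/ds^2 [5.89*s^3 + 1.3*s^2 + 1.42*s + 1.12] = 35.34*s + 2.6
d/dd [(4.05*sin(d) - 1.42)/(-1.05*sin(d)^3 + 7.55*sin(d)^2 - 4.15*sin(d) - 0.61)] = (8.505*sin(d)^3 - 35.0505*sin(d)^2 + 21.442*sin(d) - 8.3635)*cos(d)/(1.1025*sin(d)^6 - 15.855*sin(d)^5 + 65.7175*sin(d)^4 - 61.384*sin(d)^3 + 8.0115*sin(d)^2 + 5.063*sin(d) + 0.3721)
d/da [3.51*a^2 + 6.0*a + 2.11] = 7.02*a + 6.0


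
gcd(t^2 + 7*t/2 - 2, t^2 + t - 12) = t + 4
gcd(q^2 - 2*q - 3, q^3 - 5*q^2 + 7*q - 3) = q - 3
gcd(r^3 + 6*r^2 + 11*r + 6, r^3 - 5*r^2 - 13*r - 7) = r + 1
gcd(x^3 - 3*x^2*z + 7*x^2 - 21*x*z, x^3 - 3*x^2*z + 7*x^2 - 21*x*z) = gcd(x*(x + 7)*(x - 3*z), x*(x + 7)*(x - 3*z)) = x^3 - 3*x^2*z + 7*x^2 - 21*x*z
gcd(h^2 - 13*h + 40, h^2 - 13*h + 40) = h^2 - 13*h + 40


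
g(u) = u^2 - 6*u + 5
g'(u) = 2*u - 6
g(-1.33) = 14.75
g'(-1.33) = -8.66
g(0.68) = 1.38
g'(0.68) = -4.64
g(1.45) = -1.60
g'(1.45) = -3.10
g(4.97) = -0.12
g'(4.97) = 3.94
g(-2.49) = 26.14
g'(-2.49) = -10.98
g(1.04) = -0.16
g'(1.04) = -3.92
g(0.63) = 1.62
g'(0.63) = -4.74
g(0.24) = 3.62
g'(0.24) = -5.52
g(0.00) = 5.00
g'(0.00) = -6.00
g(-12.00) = 221.00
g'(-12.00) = -30.00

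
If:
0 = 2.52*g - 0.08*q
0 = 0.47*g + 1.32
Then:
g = -2.81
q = -88.47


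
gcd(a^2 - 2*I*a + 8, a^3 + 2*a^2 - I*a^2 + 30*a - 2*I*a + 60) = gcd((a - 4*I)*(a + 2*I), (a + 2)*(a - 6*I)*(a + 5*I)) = 1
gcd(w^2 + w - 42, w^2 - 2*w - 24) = w - 6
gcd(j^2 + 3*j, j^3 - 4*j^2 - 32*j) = j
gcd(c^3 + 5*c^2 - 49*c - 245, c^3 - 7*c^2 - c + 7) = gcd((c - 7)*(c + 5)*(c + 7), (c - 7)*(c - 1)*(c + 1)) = c - 7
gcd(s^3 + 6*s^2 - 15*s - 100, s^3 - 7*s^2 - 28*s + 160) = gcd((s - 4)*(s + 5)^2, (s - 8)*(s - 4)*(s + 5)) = s^2 + s - 20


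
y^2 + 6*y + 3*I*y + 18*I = (y + 6)*(y + 3*I)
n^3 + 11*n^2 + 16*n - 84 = (n - 2)*(n + 6)*(n + 7)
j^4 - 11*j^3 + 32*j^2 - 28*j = j*(j - 7)*(j - 2)^2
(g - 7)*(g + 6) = g^2 - g - 42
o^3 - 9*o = o*(o - 3)*(o + 3)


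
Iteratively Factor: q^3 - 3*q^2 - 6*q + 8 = (q - 4)*(q^2 + q - 2) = (q - 4)*(q + 2)*(q - 1)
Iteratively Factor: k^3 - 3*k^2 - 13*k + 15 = (k - 1)*(k^2 - 2*k - 15) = (k - 1)*(k + 3)*(k - 5)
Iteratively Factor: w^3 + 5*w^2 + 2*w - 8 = (w + 2)*(w^2 + 3*w - 4) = (w - 1)*(w + 2)*(w + 4)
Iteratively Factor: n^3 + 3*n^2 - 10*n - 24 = (n + 4)*(n^2 - n - 6) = (n + 2)*(n + 4)*(n - 3)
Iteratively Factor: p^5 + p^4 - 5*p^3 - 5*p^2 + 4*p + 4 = (p - 2)*(p^4 + 3*p^3 + p^2 - 3*p - 2) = (p - 2)*(p + 2)*(p^3 + p^2 - p - 1) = (p - 2)*(p + 1)*(p + 2)*(p^2 - 1) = (p - 2)*(p - 1)*(p + 1)*(p + 2)*(p + 1)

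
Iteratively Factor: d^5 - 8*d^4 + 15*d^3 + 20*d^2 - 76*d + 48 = (d - 1)*(d^4 - 7*d^3 + 8*d^2 + 28*d - 48) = (d - 1)*(d + 2)*(d^3 - 9*d^2 + 26*d - 24) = (d - 3)*(d - 1)*(d + 2)*(d^2 - 6*d + 8) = (d - 4)*(d - 3)*(d - 1)*(d + 2)*(d - 2)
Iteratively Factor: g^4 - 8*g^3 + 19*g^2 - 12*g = (g - 3)*(g^3 - 5*g^2 + 4*g) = g*(g - 3)*(g^2 - 5*g + 4) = g*(g - 3)*(g - 1)*(g - 4)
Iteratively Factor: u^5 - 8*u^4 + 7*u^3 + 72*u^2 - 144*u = (u - 4)*(u^4 - 4*u^3 - 9*u^2 + 36*u) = (u - 4)*(u - 3)*(u^3 - u^2 - 12*u) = u*(u - 4)*(u - 3)*(u^2 - u - 12) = u*(u - 4)*(u - 3)*(u + 3)*(u - 4)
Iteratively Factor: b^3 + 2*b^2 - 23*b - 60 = (b - 5)*(b^2 + 7*b + 12) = (b - 5)*(b + 4)*(b + 3)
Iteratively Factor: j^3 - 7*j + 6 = (j - 1)*(j^2 + j - 6) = (j - 2)*(j - 1)*(j + 3)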